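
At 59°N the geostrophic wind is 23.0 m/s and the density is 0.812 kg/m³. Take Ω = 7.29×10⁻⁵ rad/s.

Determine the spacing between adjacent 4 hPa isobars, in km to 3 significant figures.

171 km

Coriolis parameter at 59°N:
f = 2Ω sin φ = 2 × 7.29×10⁻⁵ × sin 59° = 1.25×10⁻⁴ s⁻¹
Geostrophic balance rearranged: |∂P/∂n| = f ρ V_g
|∂P/∂n| = 1.25×10⁻⁴ × 0.812 × 23.0 = 2.33×10⁻³ Pa/m
Isobar spacing: Δn = ΔP/|∂P/∂n| = 400 Pa / 2.33×10⁻³ Pa/m = 171377 m ≈ 171 km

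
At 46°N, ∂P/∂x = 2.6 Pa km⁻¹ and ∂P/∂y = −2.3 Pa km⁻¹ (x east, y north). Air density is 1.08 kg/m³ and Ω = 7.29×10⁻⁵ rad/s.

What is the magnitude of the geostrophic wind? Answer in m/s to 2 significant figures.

31 m/s

Coriolis parameter at 46°N:
f = 2Ω sin φ = 2 × 7.29×10⁻⁵ × sin 46° = 1.05×10⁻⁴ s⁻¹
Component geostrophic relations (x east, y north):
u_g = −(1/(fρ)) ∂P/∂y,  v_g = (1/(fρ)) ∂P/∂x
u_g = −(−2.3×10⁻³)/(1.05×10⁻⁴ × 1.08) = 20.3 m/s;  v_g = (2.6×10⁻³)/(1.05×10⁻⁴ × 1.08) = 23.0 m/s
|V_g| = √(u_g² + v_g²) = 30.6 m/s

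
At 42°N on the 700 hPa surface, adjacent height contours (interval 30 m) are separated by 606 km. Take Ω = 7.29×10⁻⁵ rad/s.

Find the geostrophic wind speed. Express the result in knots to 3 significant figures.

9.68 knots

Coriolis parameter at 42°N:
f = 2Ω sin φ = 2 × 7.29×10⁻⁵ × sin 42° = 9.76×10⁻⁵ s⁻¹
Height gradient: |∂Z/∂n| = 30 m / 606000 m = 4.95×10⁻⁵
On a pressure surface, geostrophic balance gives V_g = (g/f)|∂Z/∂n|:
V_g = 9.81 × 4.95×10⁻⁵ / 9.76×10⁻⁵ = 4.98 m/s
Converting: 4.98 m/s × 1.944 = 9.68 knots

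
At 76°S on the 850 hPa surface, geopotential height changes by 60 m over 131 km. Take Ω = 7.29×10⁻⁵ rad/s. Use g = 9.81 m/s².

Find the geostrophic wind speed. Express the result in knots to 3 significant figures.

61.7 knots

Coriolis parameter at 76°S:
f = 2Ω sin φ = 2 × 7.29×10⁻⁵ × sin 76° = 1.41×10⁻⁴ s⁻¹
Height gradient: |∂Z/∂n| = 60 m / 131000 m = 4.58×10⁻⁴
On a pressure surface, geostrophic balance gives V_g = (g/f)|∂Z/∂n|:
V_g = 9.81 × 4.58×10⁻⁴ / 1.41×10⁻⁴ = 31.8 m/s
Converting: 31.8 m/s × 1.944 = 61.7 knots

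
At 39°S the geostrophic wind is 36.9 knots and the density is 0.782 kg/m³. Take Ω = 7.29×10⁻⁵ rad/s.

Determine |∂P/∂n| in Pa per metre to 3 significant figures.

1.36×10⁻³ Pa/m

Coriolis parameter at 39°S:
f = 2Ω sin φ = 2 × 7.29×10⁻⁵ × sin 39° = 9.18×10⁻⁵ s⁻¹
Wind speed in SI: 36.9 knots = 19.0 m/s
Geostrophic balance rearranged: |∂P/∂n| = f ρ V_g
|∂P/∂n| = 9.18×10⁻⁵ × 0.782 × 19.0 = 1.36×10⁻³ Pa/m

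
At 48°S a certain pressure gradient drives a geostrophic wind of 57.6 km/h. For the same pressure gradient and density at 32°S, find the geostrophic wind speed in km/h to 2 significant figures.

81 km/h

With the same pressure gradient and density, V_g ∝ 1/f ∝ 1/sin φ.
V₂ = V₁ · sin φ₁ / sin φ₂ = 57.6 × sin 48° / sin 32°
V₂ = 57.6 × 0.7431/0.5299 = 81 km/h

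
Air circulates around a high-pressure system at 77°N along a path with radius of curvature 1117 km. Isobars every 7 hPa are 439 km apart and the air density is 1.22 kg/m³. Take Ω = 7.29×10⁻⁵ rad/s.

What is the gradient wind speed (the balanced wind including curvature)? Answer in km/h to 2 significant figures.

Coriolis parameter at 77°N:
f = 2Ω sin φ = 2 × 7.29×10⁻⁵ × sin 77° = 1.42×10⁻⁴ s⁻¹
Pressure gradient: |∂P/∂n| = 700 Pa / 439000 m = 1.59×10⁻³ Pa/m
Geostrophic speed: V_g = |∂P/∂n|/(fρ) = 1.59×10⁻³/(1.42×10⁻⁴ × 1.22) = 9.20 m/s
Around a high, pressure-gradient force acts outward with centrifugal, so Coriolis balances both:
fV = (1/ρ)|∂P/∂n| + V²/R  →  V² − fR·V + fR·V_g = 0
With fR = 1.42×10⁻⁴ × 1117×10³ m = 159 m/s:
V = [fR − √((fR)² − 4 fR V_g)]/2 = [159 − √(159² − 4×159×9.2)]/2 = 9.81 m/s
Supergeostrophic (V > V_g = 9.2 m/s), as expected around a high.
Converting: 9.81 m/s × 3.6 = 35 km/h

35 km/h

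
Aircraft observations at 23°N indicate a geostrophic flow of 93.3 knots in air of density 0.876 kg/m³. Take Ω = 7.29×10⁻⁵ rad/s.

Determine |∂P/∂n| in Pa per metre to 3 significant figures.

Coriolis parameter at 23°N:
f = 2Ω sin φ = 2 × 7.29×10⁻⁵ × sin 23° = 5.70×10⁻⁵ s⁻¹
Wind speed in SI: 93.3 knots = 48.0 m/s
Geostrophic balance rearranged: |∂P/∂n| = f ρ V_g
|∂P/∂n| = 5.70×10⁻⁵ × 0.876 × 48.0 = 2.40×10⁻³ Pa/m

2.40×10⁻³ Pa/m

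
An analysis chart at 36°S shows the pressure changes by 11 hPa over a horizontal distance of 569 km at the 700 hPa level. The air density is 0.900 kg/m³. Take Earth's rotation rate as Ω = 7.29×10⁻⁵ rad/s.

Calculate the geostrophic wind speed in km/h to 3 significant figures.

Coriolis parameter at 36°S:
f = 2Ω sin φ = 2 × 7.29×10⁻⁵ × sin 36° = 8.57×10⁻⁵ s⁻¹
Pressure gradient: |∂P/∂n| = 1100 Pa / 569000 m = 1.93×10⁻³ Pa/m
Geostrophic balance (pressure-gradient force = Coriolis force):
V_g = (1/(fρ)) |∂P/∂n| = 1.93×10⁻³ / (8.57×10⁻⁵ × 0.900) = 25.1 m/s
Converting: 25.1 m/s × 3.6 = 90.2 km/h

90.2 km/h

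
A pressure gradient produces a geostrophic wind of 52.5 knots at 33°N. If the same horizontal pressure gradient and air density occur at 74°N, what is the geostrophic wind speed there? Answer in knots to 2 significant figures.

With the same pressure gradient and density, V_g ∝ 1/f ∝ 1/sin φ.
V₂ = V₁ · sin φ₁ / sin φ₂ = 52.5 × sin 33° / sin 74°
V₂ = 52.5 × 0.5446/0.9613 = 30 knots

30 knots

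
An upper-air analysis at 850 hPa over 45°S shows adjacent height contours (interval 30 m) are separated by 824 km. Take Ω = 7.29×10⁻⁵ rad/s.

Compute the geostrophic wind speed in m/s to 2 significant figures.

3.5 m/s

Coriolis parameter at 45°S:
f = 2Ω sin φ = 2 × 7.29×10⁻⁵ × sin 45° = 1.03×10⁻⁴ s⁻¹
Height gradient: |∂Z/∂n| = 30 m / 824000 m = 3.64×10⁻⁵
On a pressure surface, geostrophic balance gives V_g = (g/f)|∂Z/∂n|:
V_g = 9.81 × 3.64×10⁻⁵ / 1.03×10⁻⁴ = 3.46 m/s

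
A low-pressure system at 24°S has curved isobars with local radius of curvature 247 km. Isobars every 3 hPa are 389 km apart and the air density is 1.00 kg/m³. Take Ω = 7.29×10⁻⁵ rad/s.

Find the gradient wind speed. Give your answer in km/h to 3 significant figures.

29.9 km/h

Coriolis parameter at 24°S:
f = 2Ω sin φ = 2 × 7.29×10⁻⁵ × sin 24° = 5.93×10⁻⁵ s⁻¹
Pressure gradient: |∂P/∂n| = 300 Pa / 389000 m = 7.71×10⁻⁴ Pa/m
Geostrophic speed: V_g = |∂P/∂n|/(fρ) = 7.71×10⁻⁴/(5.93×10⁻⁵ × 1.00) = 13.0 m/s
Around a low, centrifugal force acts outward with Coriolis, so pressure-gradient force balances both:
(1/ρ)|∂P/∂n| = fV + V²/R  →  V² + fR·V − fR·V_g = 0
With fR = 5.93×10⁻⁵ × 247×10³ m = 14.6 m/s:
V = [−fR + √((fR)² + 4 fR V_g)]/2 = [−14.6 + √(14.6² + 4×14.6×13)]/2 = 8.3 m/s
Subgeostrophic (V < V_g = 13 m/s), as expected around a low.
Converting: 8.3 m/s × 3.6 = 29.9 km/h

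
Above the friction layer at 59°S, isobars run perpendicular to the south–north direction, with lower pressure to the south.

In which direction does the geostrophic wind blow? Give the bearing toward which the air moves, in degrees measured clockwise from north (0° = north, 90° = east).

The pressure-gradient force points toward the south (bearing 180°).
Geostrophic balance: in the Southern Hemisphere the Coriolis force deflects motion to the left, so the geostrophic wind blows 90° to the left of the pressure-gradient force (low pressure on the right).
Rotating 180° by 90° counterclockwise gives 090° — the wind blows toward the east.

090°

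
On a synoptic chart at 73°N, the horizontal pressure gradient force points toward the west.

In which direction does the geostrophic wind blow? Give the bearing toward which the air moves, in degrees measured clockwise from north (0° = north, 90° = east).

000°

The pressure-gradient force points toward the west (bearing 270°).
Geostrophic balance: in the Northern Hemisphere the Coriolis force deflects motion to the right, so the geostrophic wind blows 90° to the right of the pressure-gradient force (low pressure on the left).
Rotating 270° by 90° clockwise gives 000° — the wind blows toward the north.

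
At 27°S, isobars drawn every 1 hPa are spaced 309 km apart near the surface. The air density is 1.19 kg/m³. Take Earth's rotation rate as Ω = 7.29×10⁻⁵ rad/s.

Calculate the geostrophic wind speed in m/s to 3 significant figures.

4.11 m/s

Coriolis parameter at 27°S:
f = 2Ω sin φ = 2 × 7.29×10⁻⁵ × sin 27° = 6.62×10⁻⁵ s⁻¹
Pressure gradient: |∂P/∂n| = 100 Pa / 309000 m = 3.24×10⁻⁴ Pa/m
Geostrophic balance (pressure-gradient force = Coriolis force):
V_g = (1/(fρ)) |∂P/∂n| = 3.24×10⁻⁴ / (6.62×10⁻⁵ × 1.19) = 4.11 m/s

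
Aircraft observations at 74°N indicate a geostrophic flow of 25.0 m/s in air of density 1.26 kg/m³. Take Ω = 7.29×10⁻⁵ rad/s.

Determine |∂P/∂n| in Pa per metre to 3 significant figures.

4.41×10⁻³ Pa/m

Coriolis parameter at 74°N:
f = 2Ω sin φ = 2 × 7.29×10⁻⁵ × sin 74° = 1.40×10⁻⁴ s⁻¹
Geostrophic balance rearranged: |∂P/∂n| = f ρ V_g
|∂P/∂n| = 1.40×10⁻⁴ × 1.26 × 25.0 = 4.41×10⁻³ Pa/m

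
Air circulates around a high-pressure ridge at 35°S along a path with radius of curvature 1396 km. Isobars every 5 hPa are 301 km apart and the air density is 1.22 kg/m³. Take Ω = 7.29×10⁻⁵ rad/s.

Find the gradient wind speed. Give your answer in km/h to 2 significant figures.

Coriolis parameter at 35°S:
f = 2Ω sin φ = 2 × 7.29×10⁻⁵ × sin 35° = 8.36×10⁻⁵ s⁻¹
Pressure gradient: |∂P/∂n| = 500 Pa / 301000 m = 1.66×10⁻³ Pa/m
Geostrophic speed: V_g = |∂P/∂n|/(fρ) = 1.66×10⁻³/(8.36×10⁻⁵ × 1.22) = 16.3 m/s
Around a high, pressure-gradient force acts outward with centrifugal, so Coriolis balances both:
fV = (1/ρ)|∂P/∂n| + V²/R  →  V² − fR·V + fR·V_g = 0
With fR = 8.36×10⁻⁵ × 1396×10³ m = 117 m/s:
V = [fR − √((fR)² − 4 fR V_g)]/2 = [117 − √(117² − 4×117×16.3)]/2 = 19.6 m/s
Supergeostrophic (V > V_g = 16.3 m/s), as expected around a high.
Converting: 19.6 m/s × 3.6 = 70 km/h

70 km/h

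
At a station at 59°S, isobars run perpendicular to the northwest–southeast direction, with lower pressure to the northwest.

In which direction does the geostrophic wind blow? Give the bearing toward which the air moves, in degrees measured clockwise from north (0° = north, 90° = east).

225°

The pressure-gradient force points toward the northwest (bearing 315°).
Geostrophic balance: in the Southern Hemisphere the Coriolis force deflects motion to the left, so the geostrophic wind blows 90° to the left of the pressure-gradient force (low pressure on the right).
Rotating 315° by 90° counterclockwise gives 225° — the wind blows toward the southwest.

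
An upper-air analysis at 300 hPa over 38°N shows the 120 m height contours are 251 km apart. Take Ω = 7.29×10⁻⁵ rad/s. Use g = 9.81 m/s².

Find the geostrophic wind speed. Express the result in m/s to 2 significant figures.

52 m/s

Coriolis parameter at 38°N:
f = 2Ω sin φ = 2 × 7.29×10⁻⁵ × sin 38° = 8.98×10⁻⁵ s⁻¹
Height gradient: |∂Z/∂n| = 120 m / 251000 m = 4.78×10⁻⁴
On a pressure surface, geostrophic balance gives V_g = (g/f)|∂Z/∂n|:
V_g = 9.81 × 4.78×10⁻⁴ / 8.98×10⁻⁵ = 52.2 m/s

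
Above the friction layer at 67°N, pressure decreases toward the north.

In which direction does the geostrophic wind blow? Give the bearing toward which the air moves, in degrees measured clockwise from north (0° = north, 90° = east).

090°

The pressure-gradient force points toward the north (bearing 000°).
Geostrophic balance: in the Northern Hemisphere the Coriolis force deflects motion to the right, so the geostrophic wind blows 90° to the right of the pressure-gradient force (low pressure on the left).
Rotating 000° by 90° clockwise gives 090° — the wind blows toward the east.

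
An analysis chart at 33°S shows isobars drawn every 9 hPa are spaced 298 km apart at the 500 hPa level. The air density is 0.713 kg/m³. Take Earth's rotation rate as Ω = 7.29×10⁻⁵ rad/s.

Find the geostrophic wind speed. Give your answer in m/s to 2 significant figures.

53 m/s

Coriolis parameter at 33°S:
f = 2Ω sin φ = 2 × 7.29×10⁻⁵ × sin 33° = 7.94×10⁻⁵ s⁻¹
Pressure gradient: |∂P/∂n| = 900 Pa / 298000 m = 3.02×10⁻³ Pa/m
Geostrophic balance (pressure-gradient force = Coriolis force):
V_g = (1/(fρ)) |∂P/∂n| = 3.02×10⁻³ / (7.94×10⁻⁵ × 0.713) = 53.3 m/s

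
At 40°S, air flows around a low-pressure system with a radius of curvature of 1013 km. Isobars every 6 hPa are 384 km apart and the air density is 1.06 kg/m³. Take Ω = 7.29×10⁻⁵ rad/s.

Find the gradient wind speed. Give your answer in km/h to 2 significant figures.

49 km/h

Coriolis parameter at 40°S:
f = 2Ω sin φ = 2 × 7.29×10⁻⁵ × sin 40° = 9.37×10⁻⁵ s⁻¹
Pressure gradient: |∂P/∂n| = 600 Pa / 384000 m = 1.56×10⁻³ Pa/m
Geostrophic speed: V_g = |∂P/∂n|/(fρ) = 1.56×10⁻³/(9.37×10⁻⁵ × 1.06) = 15.7 m/s
Around a low, centrifugal force acts outward with Coriolis, so pressure-gradient force balances both:
(1/ρ)|∂P/∂n| = fV + V²/R  →  V² + fR·V − fR·V_g = 0
With fR = 9.37×10⁻⁵ × 1013×10³ m = 94.9 m/s:
V = [−fR + √((fR)² + 4 fR V_g)]/2 = [−94.9 + √(94.9² + 4×94.9×15.7)]/2 = 13.7 m/s
Subgeostrophic (V < V_g = 15.7 m/s), as expected around a low.
Converting: 13.7 m/s × 3.6 = 49 km/h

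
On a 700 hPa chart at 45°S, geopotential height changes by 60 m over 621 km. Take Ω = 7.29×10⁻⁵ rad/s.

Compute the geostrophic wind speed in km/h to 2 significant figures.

33 km/h

Coriolis parameter at 45°S:
f = 2Ω sin φ = 2 × 7.29×10⁻⁵ × sin 45° = 1.03×10⁻⁴ s⁻¹
Height gradient: |∂Z/∂n| = 60 m / 621000 m = 9.66×10⁻⁵
On a pressure surface, geostrophic balance gives V_g = (g/f)|∂Z/∂n|:
V_g = 9.81 × 9.66×10⁻⁵ / 1.03×10⁻⁴ = 9.19 m/s
Converting: 9.19 m/s × 3.6 = 33 km/h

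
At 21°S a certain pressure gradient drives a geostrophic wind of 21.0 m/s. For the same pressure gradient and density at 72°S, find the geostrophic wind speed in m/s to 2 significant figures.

7.9 m/s

With the same pressure gradient and density, V_g ∝ 1/f ∝ 1/sin φ.
V₂ = V₁ · sin φ₁ / sin φ₂ = 21.0 × sin 21° / sin 72°
V₂ = 21.0 × 0.3584/0.9511 = 7.9 m/s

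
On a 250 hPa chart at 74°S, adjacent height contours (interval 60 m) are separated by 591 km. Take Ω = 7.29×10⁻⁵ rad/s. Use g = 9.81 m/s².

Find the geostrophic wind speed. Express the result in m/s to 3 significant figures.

7.11 m/s

Coriolis parameter at 74°S:
f = 2Ω sin φ = 2 × 7.29×10⁻⁵ × sin 74° = 1.40×10⁻⁴ s⁻¹
Height gradient: |∂Z/∂n| = 60 m / 591000 m = 1.02×10⁻⁴
On a pressure surface, geostrophic balance gives V_g = (g/f)|∂Z/∂n|:
V_g = 9.81 × 1.02×10⁻⁴ / 1.40×10⁻⁴ = 7.11 m/s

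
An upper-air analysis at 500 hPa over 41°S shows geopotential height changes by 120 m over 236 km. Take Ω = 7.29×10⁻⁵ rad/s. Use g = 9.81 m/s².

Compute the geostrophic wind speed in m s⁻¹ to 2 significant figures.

52 m s⁻¹

Coriolis parameter at 41°S:
f = 2Ω sin φ = 2 × 7.29×10⁻⁵ × sin 41° = 9.57×10⁻⁵ s⁻¹
Height gradient: |∂Z/∂n| = 120 m / 236000 m = 5.08×10⁻⁴
On a pressure surface, geostrophic balance gives V_g = (g/f)|∂Z/∂n|:
V_g = 9.81 × 5.08×10⁻⁴ / 9.57×10⁻⁵ = 52.1 m/s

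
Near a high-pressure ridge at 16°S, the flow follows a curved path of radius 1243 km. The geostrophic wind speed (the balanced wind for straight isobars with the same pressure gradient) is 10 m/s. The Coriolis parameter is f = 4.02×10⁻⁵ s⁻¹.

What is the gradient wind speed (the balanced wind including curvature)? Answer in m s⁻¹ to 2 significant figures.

14 m s⁻¹

Around a high, pressure-gradient force acts outward with centrifugal, so Coriolis balances both:
fV = (1/ρ)|∂P/∂n| + V²/R  →  V² − fR·V + fR·V_g = 0
With fR = 4.02×10⁻⁵ × 1243×10³ m = 50.0 m/s:
V = [fR − √((fR)² − 4 fR V_g)]/2 = [50.0 − √(50.0² − 4×50.0×10)]/2 = 13.8 m/s
Supergeostrophic (V > V_g = 10 m/s), as expected around a high.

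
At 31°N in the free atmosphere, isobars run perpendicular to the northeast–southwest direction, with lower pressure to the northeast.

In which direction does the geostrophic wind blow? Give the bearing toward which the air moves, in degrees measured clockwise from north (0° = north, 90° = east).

135°

The pressure-gradient force points toward the northeast (bearing 045°).
Geostrophic balance: in the Northern Hemisphere the Coriolis force deflects motion to the right, so the geostrophic wind blows 90° to the right of the pressure-gradient force (low pressure on the left).
Rotating 045° by 90° clockwise gives 135° — the wind blows toward the southeast.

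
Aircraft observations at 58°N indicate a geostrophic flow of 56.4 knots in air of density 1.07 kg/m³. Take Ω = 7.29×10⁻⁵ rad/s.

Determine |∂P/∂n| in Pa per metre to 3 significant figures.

3.84×10⁻³ Pa/m

Coriolis parameter at 58°N:
f = 2Ω sin φ = 2 × 7.29×10⁻⁵ × sin 58° = 1.24×10⁻⁴ s⁻¹
Wind speed in SI: 56.4 knots = 29.0 m/s
Geostrophic balance rearranged: |∂P/∂n| = f ρ V_g
|∂P/∂n| = 1.24×10⁻⁴ × 1.07 × 29.0 = 3.84×10⁻³ Pa/m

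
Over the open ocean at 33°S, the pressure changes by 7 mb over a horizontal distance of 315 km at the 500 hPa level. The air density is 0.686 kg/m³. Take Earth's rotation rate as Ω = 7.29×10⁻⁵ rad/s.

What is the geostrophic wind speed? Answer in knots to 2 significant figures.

79 knots

Coriolis parameter at 33°S:
f = 2Ω sin φ = 2 × 7.29×10⁻⁵ × sin 33° = 7.94×10⁻⁵ s⁻¹
Pressure gradient: |∂P/∂n| = 700 Pa / 315000 m = 2.22×10⁻³ Pa/m
Geostrophic balance (pressure-gradient force = Coriolis force):
V_g = (1/(fρ)) |∂P/∂n| = 2.22×10⁻³ / (7.94×10⁻⁵ × 0.686) = 40.8 m/s
Converting: 40.8 m/s × 1.944 = 79 knots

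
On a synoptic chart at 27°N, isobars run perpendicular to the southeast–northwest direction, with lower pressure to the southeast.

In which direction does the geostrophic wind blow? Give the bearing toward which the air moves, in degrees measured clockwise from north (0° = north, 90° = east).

225°

The pressure-gradient force points toward the southeast (bearing 135°).
Geostrophic balance: in the Northern Hemisphere the Coriolis force deflects motion to the right, so the geostrophic wind blows 90° to the right of the pressure-gradient force (low pressure on the left).
Rotating 135° by 90° clockwise gives 225° — the wind blows toward the southwest.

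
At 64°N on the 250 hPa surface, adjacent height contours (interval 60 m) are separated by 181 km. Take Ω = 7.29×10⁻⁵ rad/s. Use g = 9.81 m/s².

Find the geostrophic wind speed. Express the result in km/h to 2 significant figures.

Coriolis parameter at 64°N:
f = 2Ω sin φ = 2 × 7.29×10⁻⁵ × sin 64° = 1.31×10⁻⁴ s⁻¹
Height gradient: |∂Z/∂n| = 60 m / 181000 m = 3.31×10⁻⁴
On a pressure surface, geostrophic balance gives V_g = (g/f)|∂Z/∂n|:
V_g = 9.81 × 3.31×10⁻⁴ / 1.31×10⁻⁴ = 24.8 m/s
Converting: 24.8 m/s × 3.6 = 89 km/h

89 km/h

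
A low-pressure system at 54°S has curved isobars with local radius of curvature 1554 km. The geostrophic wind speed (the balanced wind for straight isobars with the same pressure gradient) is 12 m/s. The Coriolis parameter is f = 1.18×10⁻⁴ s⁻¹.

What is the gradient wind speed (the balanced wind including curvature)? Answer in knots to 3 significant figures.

Around a low, centrifugal force acts outward with Coriolis, so pressure-gradient force balances both:
(1/ρ)|∂P/∂n| = fV + V²/R  →  V² + fR·V − fR·V_g = 0
With fR = 1.18×10⁻⁴ × 1554×10³ m = 183 m/s:
V = [−fR + √((fR)² + 4 fR V_g)]/2 = [−183 + √(183² + 4×183×12)]/2 = 11.3 m/s
Subgeostrophic (V < V_g = 12 m/s), as expected around a low.
Converting: 11.3 m/s × 1.944 = 22.0 knots

22.0 knots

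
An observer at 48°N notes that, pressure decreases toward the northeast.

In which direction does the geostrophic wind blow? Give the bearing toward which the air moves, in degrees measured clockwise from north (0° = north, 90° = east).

135°

The pressure-gradient force points toward the northeast (bearing 045°).
Geostrophic balance: in the Northern Hemisphere the Coriolis force deflects motion to the right, so the geostrophic wind blows 90° to the right of the pressure-gradient force (low pressure on the left).
Rotating 045° by 90° clockwise gives 135° — the wind blows toward the southeast.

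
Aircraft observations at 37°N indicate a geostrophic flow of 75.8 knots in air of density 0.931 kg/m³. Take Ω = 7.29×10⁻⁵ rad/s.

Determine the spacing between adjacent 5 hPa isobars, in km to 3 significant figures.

157 km

Coriolis parameter at 37°N:
f = 2Ω sin φ = 2 × 7.29×10⁻⁵ × sin 37° = 8.77×10⁻⁵ s⁻¹
Wind speed in SI: 75.8 knots = 39.0 m/s
Geostrophic balance rearranged: |∂P/∂n| = f ρ V_g
|∂P/∂n| = 8.77×10⁻⁵ × 0.931 × 39.0 = 3.19×10⁻³ Pa/m
Isobar spacing: Δn = ΔP/|∂P/∂n| = 500 Pa / 3.19×10⁻³ Pa/m = 156961 m ≈ 157 km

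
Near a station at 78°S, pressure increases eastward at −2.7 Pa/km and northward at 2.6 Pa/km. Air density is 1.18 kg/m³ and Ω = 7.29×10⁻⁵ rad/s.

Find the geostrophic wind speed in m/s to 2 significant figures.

22 m/s

Coriolis parameter at 78°S:
f = 2Ω sin φ = 2 × 7.29×10⁻⁵ × sin 78° = 1.43×10⁻⁴ s⁻¹
In the Southern Hemisphere f is negative: f = −1.43×10⁻⁴ s⁻¹.
Component geostrophic relations (x east, y north):
u_g = −(1/(fρ)) ∂P/∂y,  v_g = (1/(fρ)) ∂P/∂x
u_g = −(2.6×10⁻³)/(−1.43×10⁻⁴ × 1.18) = 15.5 m/s;  v_g = (−2.7×10⁻³)/(−1.43×10⁻⁴ × 1.18) = 16.0 m/s
|V_g| = √(u_g² + v_g²) = 22.3 m/s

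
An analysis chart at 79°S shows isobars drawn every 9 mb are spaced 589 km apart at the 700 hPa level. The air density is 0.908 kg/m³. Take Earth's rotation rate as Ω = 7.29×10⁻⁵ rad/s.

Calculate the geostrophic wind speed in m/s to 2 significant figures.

12 m/s

Coriolis parameter at 79°S:
f = 2Ω sin φ = 2 × 7.29×10⁻⁵ × sin 79° = 1.43×10⁻⁴ s⁻¹
Pressure gradient: |∂P/∂n| = 900 Pa / 589000 m = 1.53×10⁻³ Pa/m
Geostrophic balance (pressure-gradient force = Coriolis force):
V_g = (1/(fρ)) |∂P/∂n| = 1.53×10⁻³ / (1.43×10⁻⁴ × 0.908) = 11.8 m/s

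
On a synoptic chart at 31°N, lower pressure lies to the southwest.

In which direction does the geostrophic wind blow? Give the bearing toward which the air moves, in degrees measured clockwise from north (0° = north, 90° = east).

The pressure-gradient force points toward the southwest (bearing 225°).
Geostrophic balance: in the Northern Hemisphere the Coriolis force deflects motion to the right, so the geostrophic wind blows 90° to the right of the pressure-gradient force (low pressure on the left).
Rotating 225° by 90° clockwise gives 315° — the wind blows toward the northwest.

315°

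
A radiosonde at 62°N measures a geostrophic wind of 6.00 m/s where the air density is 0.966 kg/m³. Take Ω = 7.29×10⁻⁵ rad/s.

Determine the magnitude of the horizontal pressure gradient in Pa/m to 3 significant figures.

Coriolis parameter at 62°N:
f = 2Ω sin φ = 2 × 7.29×10⁻⁵ × sin 62° = 1.29×10⁻⁴ s⁻¹
Geostrophic balance rearranged: |∂P/∂n| = f ρ V_g
|∂P/∂n| = 1.29×10⁻⁴ × 0.966 × 6.00 = 7.46×10⁻⁴ Pa/m

7.46×10⁻⁴ Pa/m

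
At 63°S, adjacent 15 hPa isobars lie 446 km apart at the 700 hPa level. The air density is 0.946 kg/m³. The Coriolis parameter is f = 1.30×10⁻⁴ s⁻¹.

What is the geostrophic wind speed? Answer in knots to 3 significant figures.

Pressure gradient: |∂P/∂n| = 1500 Pa / 446000 m = 3.36×10⁻³ Pa/m
Geostrophic balance (pressure-gradient force = Coriolis force):
V_g = (1/(fρ)) |∂P/∂n| = 3.36×10⁻³ / (1.30×10⁻⁴ × 0.946) = 27.3 m/s
Converting: 27.3 m/s × 1.944 = 53.2 knots

53.2 knots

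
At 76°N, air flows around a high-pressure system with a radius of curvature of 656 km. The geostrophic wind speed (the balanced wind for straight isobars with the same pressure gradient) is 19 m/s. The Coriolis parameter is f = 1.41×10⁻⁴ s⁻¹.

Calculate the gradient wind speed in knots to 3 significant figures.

51.9 knots

Around a high, pressure-gradient force acts outward with centrifugal, so Coriolis balances both:
fV = (1/ρ)|∂P/∂n| + V²/R  →  V² − fR·V + fR·V_g = 0
With fR = 1.41×10⁻⁴ × 656×10³ m = 92.5 m/s:
V = [fR − √((fR)² − 4 fR V_g)]/2 = [92.5 − √(92.5² − 4×92.5×19)]/2 = 26.7 m/s
Supergeostrophic (V > V_g = 19 m/s), as expected around a high.
Converting: 26.7 m/s × 1.944 = 51.9 knots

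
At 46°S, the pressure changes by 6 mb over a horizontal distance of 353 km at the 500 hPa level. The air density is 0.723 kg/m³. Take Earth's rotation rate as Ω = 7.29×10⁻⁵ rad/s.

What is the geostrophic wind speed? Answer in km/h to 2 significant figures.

81 km/h

Coriolis parameter at 46°S:
f = 2Ω sin φ = 2 × 7.29×10⁻⁵ × sin 46° = 1.05×10⁻⁴ s⁻¹
Pressure gradient: |∂P/∂n| = 600 Pa / 353000 m = 1.70×10⁻³ Pa/m
Geostrophic balance (pressure-gradient force = Coriolis force):
V_g = (1/(fρ)) |∂P/∂n| = 1.70×10⁻³ / (1.05×10⁻⁴ × 0.723) = 22.4 m/s
Converting: 22.4 m/s × 3.6 = 81 km/h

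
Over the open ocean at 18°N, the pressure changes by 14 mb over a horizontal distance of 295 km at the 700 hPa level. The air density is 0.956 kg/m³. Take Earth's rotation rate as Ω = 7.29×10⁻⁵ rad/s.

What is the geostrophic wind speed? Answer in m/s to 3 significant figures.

110 m/s

Coriolis parameter at 18°N:
f = 2Ω sin φ = 2 × 7.29×10⁻⁵ × sin 18° = 4.51×10⁻⁵ s⁻¹
Pressure gradient: |∂P/∂n| = 1400 Pa / 295000 m = 4.75×10⁻³ Pa/m
Geostrophic balance (pressure-gradient force = Coriolis force):
V_g = (1/(fρ)) |∂P/∂n| = 4.75×10⁻³ / (4.51×10⁻⁵ × 0.956) = 110 m/s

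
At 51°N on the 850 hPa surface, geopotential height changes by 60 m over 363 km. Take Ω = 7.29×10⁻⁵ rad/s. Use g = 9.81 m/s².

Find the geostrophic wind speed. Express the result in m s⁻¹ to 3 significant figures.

14.3 m s⁻¹

Coriolis parameter at 51°N:
f = 2Ω sin φ = 2 × 7.29×10⁻⁵ × sin 51° = 1.13×10⁻⁴ s⁻¹
Height gradient: |∂Z/∂n| = 60 m / 363000 m = 1.65×10⁻⁴
On a pressure surface, geostrophic balance gives V_g = (g/f)|∂Z/∂n|:
V_g = 9.81 × 1.65×10⁻⁴ / 1.13×10⁻⁴ = 14.3 m/s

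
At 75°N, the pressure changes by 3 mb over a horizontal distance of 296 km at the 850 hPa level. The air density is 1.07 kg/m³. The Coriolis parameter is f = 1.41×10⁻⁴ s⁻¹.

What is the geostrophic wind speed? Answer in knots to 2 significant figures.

Pressure gradient: |∂P/∂n| = 300 Pa / 296000 m = 1.01×10⁻³ Pa/m
Geostrophic balance (pressure-gradient force = Coriolis force):
V_g = (1/(fρ)) |∂P/∂n| = 1.01×10⁻³ / (1.41×10⁻⁴ × 1.07) = 6.72 m/s
Converting: 6.72 m/s × 1.944 = 13 knots

13 knots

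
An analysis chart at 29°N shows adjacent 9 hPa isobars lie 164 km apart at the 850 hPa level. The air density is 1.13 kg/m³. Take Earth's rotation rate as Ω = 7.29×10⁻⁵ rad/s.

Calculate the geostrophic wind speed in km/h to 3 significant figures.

Coriolis parameter at 29°N:
f = 2Ω sin φ = 2 × 7.29×10⁻⁵ × sin 29° = 7.07×10⁻⁵ s⁻¹
Pressure gradient: |∂P/∂n| = 900 Pa / 164000 m = 5.49×10⁻³ Pa/m
Geostrophic balance (pressure-gradient force = Coriolis force):
V_g = (1/(fρ)) |∂P/∂n| = 5.49×10⁻³ / (7.07×10⁻⁵ × 1.13) = 68.7 m/s
Converting: 68.7 m/s × 3.6 = 247 km/h

247 km/h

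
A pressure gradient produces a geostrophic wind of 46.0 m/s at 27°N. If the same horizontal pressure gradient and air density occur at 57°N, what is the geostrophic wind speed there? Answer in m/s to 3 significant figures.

With the same pressure gradient and density, V_g ∝ 1/f ∝ 1/sin φ.
V₂ = V₁ · sin φ₁ / sin φ₂ = 46.0 × sin 27° / sin 57°
V₂ = 46.0 × 0.4540/0.8387 = 24.9 m/s

24.9 m/s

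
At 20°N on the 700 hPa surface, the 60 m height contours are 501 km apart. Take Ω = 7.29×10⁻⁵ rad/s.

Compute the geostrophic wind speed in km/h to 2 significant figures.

Coriolis parameter at 20°N:
f = 2Ω sin φ = 2 × 7.29×10⁻⁵ × sin 20° = 4.99×10⁻⁵ s⁻¹
Height gradient: |∂Z/∂n| = 60 m / 501000 m = 1.20×10⁻⁴
On a pressure surface, geostrophic balance gives V_g = (g/f)|∂Z/∂n|:
V_g = 9.81 × 1.20×10⁻⁴ / 4.99×10⁻⁵ = 23.6 m/s
Converting: 23.6 m/s × 3.6 = 85 km/h

85 km/h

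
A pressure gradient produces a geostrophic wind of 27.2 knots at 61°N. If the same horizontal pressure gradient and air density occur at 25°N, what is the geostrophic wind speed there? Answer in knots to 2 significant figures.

With the same pressure gradient and density, V_g ∝ 1/f ∝ 1/sin φ.
V₂ = V₁ · sin φ₁ / sin φ₂ = 27.2 × sin 61° / sin 25°
V₂ = 27.2 × 0.8746/0.4226 = 56 knots

56 knots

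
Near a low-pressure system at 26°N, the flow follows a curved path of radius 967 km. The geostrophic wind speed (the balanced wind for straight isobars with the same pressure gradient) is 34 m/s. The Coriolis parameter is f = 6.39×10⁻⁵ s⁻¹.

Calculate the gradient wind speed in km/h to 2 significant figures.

Around a low, centrifugal force acts outward with Coriolis, so pressure-gradient force balances both:
(1/ρ)|∂P/∂n| = fV + V²/R  →  V² + fR·V − fR·V_g = 0
With fR = 6.39×10⁻⁵ × 967×10³ m = 61.8 m/s:
V = [−fR + √((fR)² + 4 fR V_g)]/2 = [−61.8 + √(61.8² + 4×61.8×34)]/2 = 24.4 m/s
Subgeostrophic (V < V_g = 34 m/s), as expected around a low.
Converting: 24.4 m/s × 3.6 = 88 km/h

88 km/h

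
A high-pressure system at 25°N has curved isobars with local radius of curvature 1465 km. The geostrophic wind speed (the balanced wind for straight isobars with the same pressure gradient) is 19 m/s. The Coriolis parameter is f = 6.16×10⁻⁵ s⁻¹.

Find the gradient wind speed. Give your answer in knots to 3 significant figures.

52.9 knots

Around a high, pressure-gradient force acts outward with centrifugal, so Coriolis balances both:
fV = (1/ρ)|∂P/∂n| + V²/R  →  V² − fR·V + fR·V_g = 0
With fR = 6.16×10⁻⁵ × 1465×10³ m = 90.2 m/s:
V = [fR − √((fR)² − 4 fR V_g)]/2 = [90.2 − √(90.2² − 4×90.2×19)]/2 = 27.2 m/s
Supergeostrophic (V > V_g = 19 m/s), as expected around a high.
Converting: 27.2 m/s × 1.944 = 52.9 knots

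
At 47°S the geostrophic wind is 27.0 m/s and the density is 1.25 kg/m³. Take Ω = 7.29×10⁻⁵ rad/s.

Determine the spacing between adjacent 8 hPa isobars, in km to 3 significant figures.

222 km

Coriolis parameter at 47°S:
f = 2Ω sin φ = 2 × 7.29×10⁻⁵ × sin 47° = 1.07×10⁻⁴ s⁻¹
Geostrophic balance rearranged: |∂P/∂n| = f ρ V_g
|∂P/∂n| = 1.07×10⁻⁴ × 1.25 × 27.0 = 3.60×10⁻³ Pa/m
Isobar spacing: Δn = ΔP/|∂P/∂n| = 800 Pa / 3.60×10⁻³ Pa/m = 222296 m ≈ 222 km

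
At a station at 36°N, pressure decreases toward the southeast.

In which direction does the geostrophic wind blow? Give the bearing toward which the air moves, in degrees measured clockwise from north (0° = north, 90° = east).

225°

The pressure-gradient force points toward the southeast (bearing 135°).
Geostrophic balance: in the Northern Hemisphere the Coriolis force deflects motion to the right, so the geostrophic wind blows 90° to the right of the pressure-gradient force (low pressure on the left).
Rotating 135° by 90° clockwise gives 225° — the wind blows toward the southwest.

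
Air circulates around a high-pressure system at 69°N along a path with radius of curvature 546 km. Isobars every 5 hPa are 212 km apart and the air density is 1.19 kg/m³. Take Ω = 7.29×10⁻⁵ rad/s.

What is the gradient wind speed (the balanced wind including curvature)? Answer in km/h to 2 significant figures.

Coriolis parameter at 69°N:
f = 2Ω sin φ = 2 × 7.29×10⁻⁵ × sin 69° = 1.36×10⁻⁴ s⁻¹
Pressure gradient: |∂P/∂n| = 500 Pa / 212000 m = 2.36×10⁻³ Pa/m
Geostrophic speed: V_g = |∂P/∂n|/(fρ) = 2.36×10⁻³/(1.36×10⁻⁴ × 1.19) = 14.6 m/s
Around a high, pressure-gradient force acts outward with centrifugal, so Coriolis balances both:
fV = (1/ρ)|∂P/∂n| + V²/R  →  V² − fR·V + fR·V_g = 0
With fR = 1.36×10⁻⁴ × 546×10³ m = 74.3 m/s:
V = [fR − √((fR)² − 4 fR V_g)]/2 = [74.3 − √(74.3² − 4×74.3×14.6)]/2 = 19.9 m/s
Supergeostrophic (V > V_g = 14.6 m/s), as expected around a high.
Converting: 19.9 m/s × 3.6 = 72 km/h

72 km/h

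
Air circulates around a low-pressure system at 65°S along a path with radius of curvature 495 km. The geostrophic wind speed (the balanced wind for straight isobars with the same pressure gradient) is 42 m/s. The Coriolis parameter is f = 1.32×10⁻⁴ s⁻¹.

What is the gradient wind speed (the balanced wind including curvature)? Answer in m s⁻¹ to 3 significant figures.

29.1 m s⁻¹

Around a low, centrifugal force acts outward with Coriolis, so pressure-gradient force balances both:
(1/ρ)|∂P/∂n| = fV + V²/R  →  V² + fR·V − fR·V_g = 0
With fR = 1.32×10⁻⁴ × 495×10³ m = 65.3 m/s:
V = [−fR + √((fR)² + 4 fR V_g)]/2 = [−65.3 + √(65.3² + 4×65.3×42)]/2 = 29.1 m/s
Subgeostrophic (V < V_g = 42 m/s), as expected around a low.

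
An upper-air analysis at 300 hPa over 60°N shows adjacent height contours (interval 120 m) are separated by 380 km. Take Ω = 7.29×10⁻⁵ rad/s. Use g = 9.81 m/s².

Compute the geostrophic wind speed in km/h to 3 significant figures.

88.3 km/h

Coriolis parameter at 60°N:
f = 2Ω sin φ = 2 × 7.29×10⁻⁵ × sin 60° = 1.26×10⁻⁴ s⁻¹
Height gradient: |∂Z/∂n| = 120 m / 380000 m = 3.16×10⁻⁴
On a pressure surface, geostrophic balance gives V_g = (g/f)|∂Z/∂n|:
V_g = 9.81 × 3.16×10⁻⁴ / 1.26×10⁻⁴ = 24.5 m/s
Converting: 24.5 m/s × 3.6 = 88.3 km/h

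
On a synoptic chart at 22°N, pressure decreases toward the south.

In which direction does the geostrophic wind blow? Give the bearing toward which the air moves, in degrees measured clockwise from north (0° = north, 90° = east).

The pressure-gradient force points toward the south (bearing 180°).
Geostrophic balance: in the Northern Hemisphere the Coriolis force deflects motion to the right, so the geostrophic wind blows 90° to the right of the pressure-gradient force (low pressure on the left).
Rotating 180° by 90° clockwise gives 270° — the wind blows toward the west.

270°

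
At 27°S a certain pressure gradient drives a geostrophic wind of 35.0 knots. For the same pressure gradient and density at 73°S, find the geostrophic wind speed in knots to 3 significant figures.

16.6 knots

With the same pressure gradient and density, V_g ∝ 1/f ∝ 1/sin φ.
V₂ = V₁ · sin φ₁ / sin φ₂ = 35.0 × sin 27° / sin 73°
V₂ = 35.0 × 0.4540/0.9563 = 16.6 knots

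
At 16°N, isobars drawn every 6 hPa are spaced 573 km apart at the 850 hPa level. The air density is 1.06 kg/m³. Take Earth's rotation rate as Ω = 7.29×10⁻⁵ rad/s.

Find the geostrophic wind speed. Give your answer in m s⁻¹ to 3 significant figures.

24.6 m s⁻¹

Coriolis parameter at 16°N:
f = 2Ω sin φ = 2 × 7.29×10⁻⁵ × sin 16° = 4.02×10⁻⁵ s⁻¹
Pressure gradient: |∂P/∂n| = 600 Pa / 573000 m = 1.05×10⁻³ Pa/m
Geostrophic balance (pressure-gradient force = Coriolis force):
V_g = (1/(fρ)) |∂P/∂n| = 1.05×10⁻³ / (4.02×10⁻⁵ × 1.06) = 24.6 m/s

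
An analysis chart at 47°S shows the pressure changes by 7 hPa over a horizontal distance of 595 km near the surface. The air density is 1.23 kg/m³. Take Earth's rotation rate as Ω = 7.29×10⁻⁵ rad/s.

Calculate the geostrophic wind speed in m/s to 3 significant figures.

Coriolis parameter at 47°S:
f = 2Ω sin φ = 2 × 7.29×10⁻⁵ × sin 47° = 1.07×10⁻⁴ s⁻¹
Pressure gradient: |∂P/∂n| = 700 Pa / 595000 m = 1.18×10⁻³ Pa/m
Geostrophic balance (pressure-gradient force = Coriolis force):
V_g = (1/(fρ)) |∂P/∂n| = 1.18×10⁻³ / (1.07×10⁻⁴ × 1.23) = 8.97 m/s

8.97 m/s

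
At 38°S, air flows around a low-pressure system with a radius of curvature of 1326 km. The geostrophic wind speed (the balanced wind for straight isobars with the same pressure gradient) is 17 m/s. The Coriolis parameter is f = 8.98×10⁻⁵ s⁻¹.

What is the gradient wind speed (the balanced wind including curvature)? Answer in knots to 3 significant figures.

Around a low, centrifugal force acts outward with Coriolis, so pressure-gradient force balances both:
(1/ρ)|∂P/∂n| = fV + V²/R  →  V² + fR·V − fR·V_g = 0
With fR = 8.98×10⁻⁵ × 1326×10³ m = 119 m/s:
V = [−fR + √((fR)² + 4 fR V_g)]/2 = [−119 + √(119² + 4×119×17)]/2 = 15.1 m/s
Subgeostrophic (V < V_g = 17 m/s), as expected around a low.
Converting: 15.1 m/s × 1.944 = 29.3 knots

29.3 knots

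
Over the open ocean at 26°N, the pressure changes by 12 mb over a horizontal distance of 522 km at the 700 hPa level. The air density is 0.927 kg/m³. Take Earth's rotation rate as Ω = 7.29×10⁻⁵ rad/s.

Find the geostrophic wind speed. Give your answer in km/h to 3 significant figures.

Coriolis parameter at 26°N:
f = 2Ω sin φ = 2 × 7.29×10⁻⁵ × sin 26° = 6.39×10⁻⁵ s⁻¹
Pressure gradient: |∂P/∂n| = 1200 Pa / 522000 m = 2.30×10⁻³ Pa/m
Geostrophic balance (pressure-gradient force = Coriolis force):
V_g = (1/(fρ)) |∂P/∂n| = 2.30×10⁻³ / (6.39×10⁻⁵ × 0.927) = 38.8 m/s
Converting: 38.8 m/s × 3.6 = 140 km/h

140 km/h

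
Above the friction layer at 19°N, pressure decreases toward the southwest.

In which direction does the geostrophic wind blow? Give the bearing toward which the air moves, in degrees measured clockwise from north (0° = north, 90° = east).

The pressure-gradient force points toward the southwest (bearing 225°).
Geostrophic balance: in the Northern Hemisphere the Coriolis force deflects motion to the right, so the geostrophic wind blows 90° to the right of the pressure-gradient force (low pressure on the left).
Rotating 225° by 90° clockwise gives 315° — the wind blows toward the northwest.

315°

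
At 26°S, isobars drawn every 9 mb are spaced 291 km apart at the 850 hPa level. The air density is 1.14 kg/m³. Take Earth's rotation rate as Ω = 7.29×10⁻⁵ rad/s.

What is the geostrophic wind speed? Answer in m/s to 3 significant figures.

42.4 m/s

Coriolis parameter at 26°S:
f = 2Ω sin φ = 2 × 7.29×10⁻⁵ × sin 26° = 6.39×10⁻⁵ s⁻¹
Pressure gradient: |∂P/∂n| = 900 Pa / 291000 m = 3.09×10⁻³ Pa/m
Geostrophic balance (pressure-gradient force = Coriolis force):
V_g = (1/(fρ)) |∂P/∂n| = 3.09×10⁻³ / (6.39×10⁻⁵ × 1.14) = 42.4 m/s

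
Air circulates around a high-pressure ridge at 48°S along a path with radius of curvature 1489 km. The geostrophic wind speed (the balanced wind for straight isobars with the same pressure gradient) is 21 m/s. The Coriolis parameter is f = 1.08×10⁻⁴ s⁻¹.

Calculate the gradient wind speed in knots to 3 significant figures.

Around a high, pressure-gradient force acts outward with centrifugal, so Coriolis balances both:
fV = (1/ρ)|∂P/∂n| + V²/R  →  V² − fR·V + fR·V_g = 0
With fR = 1.08×10⁻⁴ × 1489×10³ m = 161 m/s:
V = [fR − √((fR)² − 4 fR V_g)]/2 = [161 − √(161² − 4×161×21)]/2 = 24.8 m/s
Supergeostrophic (V > V_g = 21 m/s), as expected around a high.
Converting: 24.8 m/s × 1.944 = 48.3 knots

48.3 knots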